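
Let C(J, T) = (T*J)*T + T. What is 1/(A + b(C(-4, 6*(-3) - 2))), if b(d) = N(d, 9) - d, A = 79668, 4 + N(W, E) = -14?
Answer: 1/81270 ≈ 1.2305e-5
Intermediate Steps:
N(W, E) = -18 (N(W, E) = -4 - 14 = -18)
C(J, T) = T + J*T**2 (C(J, T) = (J*T)*T + T = J*T**2 + T = T + J*T**2)
b(d) = -18 - d
1/(A + b(C(-4, 6*(-3) - 2))) = 1/(79668 + (-18 - (6*(-3) - 2)*(1 - 4*(6*(-3) - 2)))) = 1/(79668 + (-18 - (-18 - 2)*(1 - 4*(-18 - 2)))) = 1/(79668 + (-18 - (-20)*(1 - 4*(-20)))) = 1/(79668 + (-18 - (-20)*(1 + 80))) = 1/(79668 + (-18 - (-20)*81)) = 1/(79668 + (-18 - 1*(-1620))) = 1/(79668 + (-18 + 1620)) = 1/(79668 + 1602) = 1/81270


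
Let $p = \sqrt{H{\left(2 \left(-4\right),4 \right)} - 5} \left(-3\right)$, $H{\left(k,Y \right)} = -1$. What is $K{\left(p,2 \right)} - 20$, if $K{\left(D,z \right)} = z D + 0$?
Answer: $-20 - 6 i \sqrt{6} \approx -20.0 - 14.697 i$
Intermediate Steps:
$p = - 3 i \sqrt{6}$ ($p = \sqrt{-1 - 5} \left(-3\right) = \sqrt{-6} \left(-3\right) = i \sqrt{6} \left(-3\right) = - 3 i \sqrt{6} \approx - 7.3485 i$)
$K{\left(D,z \right)} = D z$ ($K{\left(D,z \right)} = D z + 0 = D z$)
$K{\left(p,2 \right)} - 20 = - 3 i \sqrt{6} \cdot 2 - 20 = - 6 i \sqrt{6} - 20 = -20 - 6 i \sqrt{6}$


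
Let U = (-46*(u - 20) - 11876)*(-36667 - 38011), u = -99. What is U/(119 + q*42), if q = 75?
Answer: 478088556/3269 ≈ 1.4625e+5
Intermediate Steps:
U = 478088556 (U = (-46*(-99 - 20) - 11876)*(-36667 - 38011) = (-46*(-119) - 11876)*(-74678) = (5474 - 11876)*(-74678) = -6402*(-74678) = 478088556)
U/(119 + q*42) = 478088556/(119 + 75*42) = 478088556/(119 + 3150) = 478088556/3269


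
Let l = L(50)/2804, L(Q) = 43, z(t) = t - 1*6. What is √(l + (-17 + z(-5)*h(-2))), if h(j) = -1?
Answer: I*√11763481/1402 ≈ 2.4464*I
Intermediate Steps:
z(t) = -6 + t (z(t) = t - 6 = -6 + t)
l = 43/2804 ≈ 0.015335
√(l + (-17 + z(-5)*h(-2))) = √(43/2804 + (-17 + (-6 - 5)*(-1))) = √(43/2804 + (-17 - 11*(-1))) = √(43/2804 + (-17 + 11)) = √(43/2804 - 6) = √(-16781/2804) = I*√11763481/1402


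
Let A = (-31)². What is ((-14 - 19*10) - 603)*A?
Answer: -775527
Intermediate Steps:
A = 961
((-14 - 19*10) - 603)*A = ((-14 - 19*10) - 603)*961 = ((-14 - 190) - 603)*961 = (-204 - 603)*961 = -807*961 = -775527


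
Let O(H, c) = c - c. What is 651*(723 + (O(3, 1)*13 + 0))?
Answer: 470673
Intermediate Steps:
O(H, c) = 0
651*(723 + (O(3, 1)*13 + 0)) = 651*(723 + (0*13 + 0)) = 651*(723 + (0 + 0)) = 651*(723 + 0) = 651*723 = 470673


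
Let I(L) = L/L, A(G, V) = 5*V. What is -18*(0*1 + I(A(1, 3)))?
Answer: -18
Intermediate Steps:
I(L) = 1
-18*(0*1 + I(A(1, 3))) = -18*(0*1 + 1) = -18*(0 + 1) = -18*1 = -18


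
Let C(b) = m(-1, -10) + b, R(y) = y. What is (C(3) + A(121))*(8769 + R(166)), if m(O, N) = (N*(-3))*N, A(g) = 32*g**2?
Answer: 4183501025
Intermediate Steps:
m(O, N) = -3*N**2 (m(O, N) = (-3*N)*N = -3*N**2)
C(b) = -300 + b (C(b) = -3*(-10)**2 + b = -3*100 + b = -300 + b)
(C(3) + A(121))*(8769 + R(166)) = ((-300 + 3) + 32*121**2)*(8769 + 166) = (-297 + 32*14641)*8935 = (-297 + 468512)*8935 = 468215*8935 = 4183501025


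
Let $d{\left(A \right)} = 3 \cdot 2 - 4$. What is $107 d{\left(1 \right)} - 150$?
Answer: $64$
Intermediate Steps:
$d{\left(A \right)} = 2$ ($d{\left(A \right)} = 6 - 4 = 2$)
$107 d{\left(1 \right)} - 150 = 107 \cdot 2 - 150 = 214 - 150 = 64$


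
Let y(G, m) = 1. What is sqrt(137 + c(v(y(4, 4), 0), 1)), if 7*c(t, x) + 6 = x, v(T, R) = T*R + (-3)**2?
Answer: 3*sqrt(742)/7 ≈ 11.674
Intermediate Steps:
v(T, R) = 9 + R*T (v(T, R) = R*T + 9 = 9 + R*T)
c(t, x) = -6/7 + x/7
sqrt(137 + c(v(y(4, 4), 0), 1)) = sqrt(137 + (-6/7 + (1/7)*1)) = sqrt(137 + (-6/7 + 1/7)) = sqrt(137 - 5/7) = sqrt(954/7) = 3*sqrt(742)/7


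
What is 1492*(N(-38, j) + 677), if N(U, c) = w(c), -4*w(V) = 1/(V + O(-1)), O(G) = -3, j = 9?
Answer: 6060131/6 ≈ 1.0100e+6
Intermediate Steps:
w(V) = -1/(4*(-3 + V)) (w(V) = -1/(4*(V - 3)) = -1/(4*(-3 + V)))
N(U, c) = -1/(-12 + 4*c)
1492*(N(-38, j) + 677) = 1492*(-1/(-12 + 4*9) + 677) = 1492*(-1/(-12 + 36) + 677) = 1492*(-1/24 + 677) = 1492*(16247/24) = 6060131/6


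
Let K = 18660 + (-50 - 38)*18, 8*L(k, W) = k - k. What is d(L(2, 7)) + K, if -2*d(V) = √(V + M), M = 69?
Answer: 17076 - √69/2 ≈ 17072.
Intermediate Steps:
L(k, W) = 0 (L(k, W) = (k - k)/8 = (⅛)*0 = 0)
d(V) = -√(69 + V)/2 (d(V) = -√(V + 69)/2 = -√(69 + V)/2)
K = 17076 (K = 18660 - 88*18 = 18660 - 1584 = 17076)
d(L(2, 7)) + K = -√(69 + 0)/2 + 17076 = -√69/2 + 17076 = 17076 - √69/2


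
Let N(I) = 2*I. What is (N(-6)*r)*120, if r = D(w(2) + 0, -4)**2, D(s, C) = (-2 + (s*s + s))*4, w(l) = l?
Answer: -368640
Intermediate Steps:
D(s, C) = -8 + 4*s + 4*s**2 (D(s, C) = (-2 + (s**2 + s))*4 = (-2 + (s + s**2))*4 = (-2 + s + s**2)*4 = -8 + 4*s + 4*s**2)
r = 256 (r = (-8 + 4*(2 + 0) + 4*(2 + 0)**2)**2 = (-8 + 4*2 + 4*2**2)**2 = (-8 + 8 + 4*4)**2 = (-8 + 8 + 16)**2 = 16**2 = 256)
(N(-6)*r)*120 = ((2*(-6))*256)*120 = -12*256*120 = -3072*120 = -368640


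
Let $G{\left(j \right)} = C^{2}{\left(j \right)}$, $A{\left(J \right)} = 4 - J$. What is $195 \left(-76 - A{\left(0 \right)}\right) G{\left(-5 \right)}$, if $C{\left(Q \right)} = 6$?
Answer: $-561600$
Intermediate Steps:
$G{\left(j \right)} = 36$ ($G{\left(j \right)} = 6^{2} = 36$)
$195 \left(-76 - A{\left(0 \right)}\right) G{\left(-5 \right)} = 195 \left(-76 - \left(4 - 0\right)\right) 36 = 195 \left(-76 - \left(4 + 0\right)\right) 36 = 195 \left(-76 - 4\right) 36 = 195 \left(-80\right) 36 = \left(-15600\right) 36 = -561600$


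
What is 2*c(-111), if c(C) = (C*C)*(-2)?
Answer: -49284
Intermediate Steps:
c(C) = -2*C² (c(C) = C²*(-2) = -2*C²)
2*c(-111) = 2*(-2*(-111)²) = 2*(-2*12321) = 2*(-24642) = -49284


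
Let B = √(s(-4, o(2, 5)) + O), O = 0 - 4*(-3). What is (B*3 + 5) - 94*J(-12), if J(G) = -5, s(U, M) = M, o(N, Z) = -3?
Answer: 484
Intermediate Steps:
O = 12 (O = 0 + 12 = 12)
B = 3 (B = √(-3 + 12) = √9 = 3)
(B*3 + 5) - 94*J(-12) = (3*3 + 5) - 94*(-5) = (9 + 5) + 470 = 14 + 470 = 484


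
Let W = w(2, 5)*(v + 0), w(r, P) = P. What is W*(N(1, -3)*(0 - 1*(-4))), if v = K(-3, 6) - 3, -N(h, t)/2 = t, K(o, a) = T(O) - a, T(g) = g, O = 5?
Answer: -480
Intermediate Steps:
K(o, a) = 5 - a
N(h, t) = -2*t
v = -4 (v = (5 - 1*6) - 3 = (5 - 6) - 3 = -1 - 3 = -4)
W = -20 (W = 5*(-4 + 0) = 5*(-4) = -20)
W*(N(1, -3)*(0 - 1*(-4))) = -20*(-2*(-3))*(0 - 1*(-4)) = -120*(0 + 4) = -120*4 = -20*24 = -480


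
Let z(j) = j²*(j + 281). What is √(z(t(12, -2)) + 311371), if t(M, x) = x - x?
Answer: √311371 ≈ 558.01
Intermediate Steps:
t(M, x) = 0
z(j) = j²*(281 + j)
√(z(t(12, -2)) + 311371) = √(0²*(281 + 0) + 311371) = √(0*281 + 311371) = √(0 + 311371) = √311371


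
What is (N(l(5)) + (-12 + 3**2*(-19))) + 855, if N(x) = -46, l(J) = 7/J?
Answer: 626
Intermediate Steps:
(N(l(5)) + (-12 + 3**2*(-19))) + 855 = (-46 + (-12 + 3**2*(-19))) + 855 = (-46 + (-12 + 9*(-19))) + 855 = (-46 + (-12 - 171)) + 855 = (-46 - 183) + 855 = -229 + 855 = 626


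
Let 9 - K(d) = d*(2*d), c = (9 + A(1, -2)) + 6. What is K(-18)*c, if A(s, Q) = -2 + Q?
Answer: -7029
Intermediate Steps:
c = 11 (c = (9 + (-2 - 2)) + 6 = (9 - 4) + 6 = 5 + 6 = 11)
K(d) = 9 - 2*d² (K(d) = 9 - d*2*d = 9 - 2*d²)
K(-18)*c = (9 - 2*(-18)²)*11 = (9 - 2*324)*11 = (9 - 648)*11 = -639*11 = -7029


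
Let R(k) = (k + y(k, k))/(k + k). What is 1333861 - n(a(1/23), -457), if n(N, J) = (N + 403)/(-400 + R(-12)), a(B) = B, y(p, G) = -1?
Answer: 294117906841/220501 ≈ 1.3339e+6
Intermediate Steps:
R(k) = (-1 + k)/(2*k) (R(k) = (k - 1)/(k + k) = (-1 + k)/((2*k)) = (-1 + k)*(1/(2*k)) = (-1 + k)/(2*k))
n(N, J) = -9672/9587 - 24*N/9587 (n(N, J) = (N + 403)/(-400 + (½)*(-1 - 12)/(-12)) = (403 + N)/(-400 + (½)*(-1/12)*(-13)) = (403 + N)/(-400 + 13/24) = (403 + N)/(-9587/24) = (403 + N)*(-24/9587) = -9672/9587 - 24*N/9587)
1333861 - n(a(1/23), -457) = 1333861 - (-9672/9587 - 24/9587/23) = 1333861 - (-9672/9587 - 24/9587*1/23) = 1333861 - (-9672/9587 - 24/220501) = 1333861 - 1*(-222480/220501) = 1333861 + 222480/220501 = 294117906841/220501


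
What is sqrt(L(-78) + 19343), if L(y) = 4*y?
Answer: sqrt(19031) ≈ 137.95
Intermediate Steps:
sqrt(L(-78) + 19343) = sqrt(4*(-78) + 19343) = sqrt(-312 + 19343) = sqrt(19031)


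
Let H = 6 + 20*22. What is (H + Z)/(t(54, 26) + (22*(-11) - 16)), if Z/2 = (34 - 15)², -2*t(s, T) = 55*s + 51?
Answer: -2336/3537 ≈ -0.66045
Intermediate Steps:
H = 446 (H = 6 + 440 = 446)
t(s, T) = -51/2 - 55*s/2 (t(s, T) = -(55*s + 51)/2 = -(51 + 55*s)/2 = -51/2 - 55*s/2)
Z = 722 (Z = 2*(34 - 15)² = 2*19² = 2*361 = 722)
(H + Z)/(t(54, 26) + (22*(-11) - 16)) = (446 + 722)/((-51/2 - 55/2*54) + (22*(-11) - 16)) = 1168/((-51/2 - 1485) + (-242 - 16)) = 1168/(-3021/2 - 258) = 1168/(-3537/2) = 1168*(-2/3537) = -2336/3537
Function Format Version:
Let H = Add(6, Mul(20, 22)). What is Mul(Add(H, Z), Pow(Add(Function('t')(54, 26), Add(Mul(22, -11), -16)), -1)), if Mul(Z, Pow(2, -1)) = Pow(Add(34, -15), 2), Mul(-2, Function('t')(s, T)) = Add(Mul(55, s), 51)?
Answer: Rational(-2336, 3537) ≈ -0.66045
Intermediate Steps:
H = 446 (H = Add(6, 440) = 446)
Function('t')(s, T) = Add(Rational(-51, 2), Mul(Rational(-55, 2), s)) (Function('t')(s, T) = Mul(Rational(-1, 2), Add(Mul(55, s), 51)) = Mul(Rational(-1, 2), Add(51, Mul(55, s))) = Add(Rational(-51, 2), Mul(Rational(-55, 2), s)))
Z = 722 (Z = Mul(2, Pow(Add(34, -15), 2)) = Mul(2, Pow(19, 2)) = Mul(2, 361) = 722)
Mul(Add(H, Z), Pow(Add(Function('t')(54, 26), Add(Mul(22, -11), -16)), -1)) = Mul(Add(446, 722), Pow(Add(Add(Rational(-51, 2), Mul(Rational(-55, 2), 54)), Add(Mul(22, -11), -16)), -1)) = Mul(1168, Pow(Add(Add(Rational(-51, 2), -1485), Add(-242, -16)), -1)) = Mul(1168, Pow(Add(Rational(-3021, 2), -258), -1)) = Mul(1168, Pow(Rational(-3537, 2), -1)) = Mul(1168, Rational(-2, 3537)) = Rational(-2336, 3537)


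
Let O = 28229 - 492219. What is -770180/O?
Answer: 77018/46399 ≈ 1.6599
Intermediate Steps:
O = -463990
-770180/O = -770180/(-463990) = -770180*(-1/463990) = 77018/46399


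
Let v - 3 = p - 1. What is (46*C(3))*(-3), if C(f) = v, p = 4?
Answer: -828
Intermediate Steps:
v = 6 (v = 3 + (4 - 1) = 3 + 3 = 6)
C(f) = 6
(46*C(3))*(-3) = (46*6)*(-3) = 276*(-3) = -828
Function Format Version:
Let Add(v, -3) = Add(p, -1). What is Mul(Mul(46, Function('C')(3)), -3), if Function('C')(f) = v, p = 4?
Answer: -828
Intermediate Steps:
v = 6 (v = Add(3, Add(4, -1)) = Add(3, 3) = 6)
Function('C')(f) = 6
Mul(Mul(46, Function('C')(3)), -3) = Mul(Mul(46, 6), -3) = Mul(276, -3) = -828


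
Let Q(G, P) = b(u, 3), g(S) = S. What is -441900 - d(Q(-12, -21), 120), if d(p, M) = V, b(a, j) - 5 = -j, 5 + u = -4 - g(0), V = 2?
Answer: -441902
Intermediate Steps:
u = -9 (u = -5 + (-4 - 1*0) = -5 + (-4 + 0) = -5 - 4 = -9)
b(a, j) = 5 - j
Q(G, P) = 2 (Q(G, P) = 5 - 1*3 = 5 - 3 = 2)
d(p, M) = 2
-441900 - d(Q(-12, -21), 120) = -441900 - 1*2 = -441900 - 2 = -441902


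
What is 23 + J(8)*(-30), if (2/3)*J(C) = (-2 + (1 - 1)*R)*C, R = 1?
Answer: 743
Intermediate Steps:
J(C) = -3*C (J(C) = 3*((-2 + (1 - 1)*1)*C)/2 = 3*((-2 + 0*1)*C)/2 = 3*((-2 + 0)*C)/2 = 3*(-2*C)/2 = -3*C)
23 + J(8)*(-30) = 23 - 3*8*(-30) = 23 - 24*(-30) = 23 + 720 = 743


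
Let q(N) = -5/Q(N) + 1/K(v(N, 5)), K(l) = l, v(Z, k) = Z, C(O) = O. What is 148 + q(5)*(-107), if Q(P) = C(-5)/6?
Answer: -2577/5 ≈ -515.40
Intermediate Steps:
Q(P) = -⅚ (Q(P) = -5/6 = -5*⅙ = -⅚)
q(N) = 6 + 1/N (q(N) = -5/(-⅚) + 1/N = -5*(-6/5) + 1/N = 6 + 1/N)
148 + q(5)*(-107) = 148 + (6 + 1/5)*(-107) = 148 + (6 + ⅕)*(-107) = 148 + (31/5)*(-107) = 148 - 3317/5 = -2577/5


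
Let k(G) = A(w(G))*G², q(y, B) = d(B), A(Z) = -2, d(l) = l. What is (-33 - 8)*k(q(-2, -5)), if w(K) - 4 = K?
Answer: 2050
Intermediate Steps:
w(K) = 4 + K
q(y, B) = B
k(G) = -2*G²
(-33 - 8)*k(q(-2, -5)) = (-33 - 8)*(-2*(-5)²) = -(-82)*25 = -41*(-50) = 2050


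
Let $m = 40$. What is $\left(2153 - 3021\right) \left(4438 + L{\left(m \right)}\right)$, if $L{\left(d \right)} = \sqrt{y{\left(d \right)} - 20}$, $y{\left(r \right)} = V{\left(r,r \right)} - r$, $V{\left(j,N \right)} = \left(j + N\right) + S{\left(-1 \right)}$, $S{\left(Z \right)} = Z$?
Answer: $-3852184 - 868 \sqrt{19} \approx -3.856 \cdot 10^{6}$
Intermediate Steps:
$V{\left(j,N \right)} = -1 + N + j$ ($V{\left(j,N \right)} = \left(j + N\right) - 1 = \left(N + j\right) - 1 = -1 + N + j$)
$y{\left(r \right)} = -1 + r$ ($y{\left(r \right)} = \left(-1 + r + r\right) - r = \left(-1 + 2 r\right) - r = -1 + r$)
$L{\left(d \right)} = \sqrt{-21 + d}$ ($L{\left(d \right)} = \sqrt{\left(-1 + d\right) - 20} = \sqrt{-21 + d}$)
$\left(2153 - 3021\right) \left(4438 + L{\left(m \right)}\right) = \left(2153 - 3021\right) \left(4438 + \sqrt{-21 + 40}\right) = - 868 \left(4438 + \sqrt{19}\right) = -3852184 - 868 \sqrt{19}$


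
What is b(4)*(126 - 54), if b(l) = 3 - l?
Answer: -72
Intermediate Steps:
b(4)*(126 - 54) = (3 - 1*4)*(126 - 54) = (3 - 4)*72 = -1*72 = -72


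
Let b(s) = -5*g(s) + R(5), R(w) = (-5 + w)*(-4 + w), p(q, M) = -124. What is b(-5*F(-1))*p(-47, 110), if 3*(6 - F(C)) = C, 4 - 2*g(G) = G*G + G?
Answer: -2698240/9 ≈ -2.9980e+5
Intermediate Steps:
g(G) = 2 - G/2 - G²/2 (g(G) = 2 - (G*G + G)/2 = 2 - (G² + G)/2 = 2 - (G + G²)/2 = 2 + (-G/2 - G²/2) = 2 - G/2 - G²/2)
F(C) = 6 - C/3
b(s) = -10 + 5*s/2 + 5*s²/2 (b(s) = -5*(2 - s/2 - s²/2) + (20 + 5² - 9*5) = (-10 + 5*s/2 + 5*s²/2) + (20 + 25 - 45) = (-10 + 5*s/2 + 5*s²/2) + 0 = -10 + 5*s/2 + 5*s²/2)
b(-5*F(-1))*p(-47, 110) = (-10 + 5*(-5*(6 - ⅓*(-1)))/2 + 5*(-5*(6 - ⅓*(-1)))²/2)*(-124) = (-10 + 5*(-5*(6 + ⅓))/2 + 5*(-5*(6 + ⅓))²/2)*(-124) = (-10 + 5*(-5*19/3)/2 + 5*(-5*19/3)²/2)*(-124) = (-10 + (5/2)*(-95/3) + 5*(-95/3)²/2)*(-124) = (-10 - 475/6 + (5/2)*(9025/9))*(-124) = (-10 - 475/6 + 45125/18)*(-124) = (21760/9)*(-124) = -2698240/9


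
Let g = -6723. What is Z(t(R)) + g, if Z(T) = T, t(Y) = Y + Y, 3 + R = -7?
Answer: -6743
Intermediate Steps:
R = -10 (R = -3 - 7 = -10)
t(Y) = 2*Y
Z(t(R)) + g = 2*(-10) - 6723 = -20 - 6723 = -6743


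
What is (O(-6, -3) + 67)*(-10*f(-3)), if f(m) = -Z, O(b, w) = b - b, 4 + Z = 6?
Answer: 1340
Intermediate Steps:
Z = 2 (Z = -4 + 6 = 2)
O(b, w) = 0
f(m) = -2 (f(m) = -1*2 = -2)
(O(-6, -3) + 67)*(-10*f(-3)) = (0 + 67)*(-10*(-2)) = 67*20 = 1340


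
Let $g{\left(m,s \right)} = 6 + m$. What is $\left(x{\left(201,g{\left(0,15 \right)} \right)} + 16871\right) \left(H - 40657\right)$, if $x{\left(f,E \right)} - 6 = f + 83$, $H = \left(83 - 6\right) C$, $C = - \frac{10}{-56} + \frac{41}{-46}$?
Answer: $- \frac{64276405373}{92} \approx -6.9866 \cdot 10^{8}$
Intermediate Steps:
$C = - \frac{459}{644}$ ($C = \left(-10\right) \left(- \frac{1}{56}\right) + 41 \left(- \frac{1}{46}\right) = \frac{5}{28} - \frac{41}{46} = - \frac{459}{644} \approx -0.71273$)
$H = - \frac{5049}{92}$ ($H = \left(83 - 6\right) \left(- \frac{459}{644}\right) = 77 \left(- \frac{459}{644}\right) = - \frac{5049}{92} \approx -54.88$)
$x{\left(f,E \right)} = 89 + f$ ($x{\left(f,E \right)} = 6 + \left(f + 83\right) = 6 + \left(83 + f\right) = 89 + f$)
$\left(x{\left(201,g{\left(0,15 \right)} \right)} + 16871\right) \left(H - 40657\right) = \left(\left(89 + 201\right) + 16871\right) \left(- \frac{5049}{92} - 40657\right) = \left(290 + 16871\right) \left(- \frac{3745493}{92}\right) = 17161 \left(- \frac{3745493}{92}\right) = - \frac{64276405373}{92}$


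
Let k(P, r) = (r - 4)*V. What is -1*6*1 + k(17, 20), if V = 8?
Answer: 122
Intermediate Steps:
k(P, r) = -32 + 8*r (k(P, r) = (r - 4)*8 = (-4 + r)*8 = -32 + 8*r)
-1*6*1 + k(17, 20) = -1*6*1 + (-32 + 8*20) = -6*1 + (-32 + 160) = -6 + 128 = 122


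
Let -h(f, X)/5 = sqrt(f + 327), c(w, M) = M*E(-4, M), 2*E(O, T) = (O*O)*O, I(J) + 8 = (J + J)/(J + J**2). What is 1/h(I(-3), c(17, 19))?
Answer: -sqrt(318)/1590 ≈ -0.011215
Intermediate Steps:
I(J) = -8 + 2*J/(J + J**2) (I(J) = -8 + (J + J)/(J + J**2) = -8 + (2*J)/(J + J**2) = -8 + 2*J/(J + J**2))
E(O, T) = O**3/2 (E(O, T) = ((O*O)*O)/2 = (O**2*O)/2 = O**3/2)
c(w, M) = -32*M (c(w, M) = M*((1/2)*(-4)**3) = M*((1/2)*(-64)) = M*(-32) = -32*M)
h(f, X) = -5*sqrt(327 + f) (h(f, X) = -5*sqrt(f + 327) = -5*sqrt(327 + f))
1/h(I(-3), c(17, 19)) = 1/(-5*sqrt(327 + 2*(-3 - 4*(-3))/(1 - 3))) = 1/(-5*sqrt(327 + 2*(-3 + 12)/(-2))) = 1/(-5*sqrt(327 + 2*(-1/2)*9)) = 1/(-5*sqrt(327 - 9)) = 1/(-5*sqrt(318)) = -sqrt(318)/1590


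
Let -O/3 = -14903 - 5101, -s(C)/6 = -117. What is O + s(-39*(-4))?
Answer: 60714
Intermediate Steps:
s(C) = 702 (s(C) = -6*(-117) = 702)
O = 60012 (O = -3*(-14903 - 5101) = -3*(-20004) = 60012)
O + s(-39*(-4)) = 60012 + 702 = 60714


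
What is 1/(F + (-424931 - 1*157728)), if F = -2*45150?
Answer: -1/672959 ≈ -1.4860e-6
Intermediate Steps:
F = -90300
1/(F + (-424931 - 1*157728)) = 1/(-90300 + (-424931 - 1*157728)) = 1/(-90300 + (-424931 - 157728)) = 1/(-90300 - 582659) = 1/(-672959) = -1/672959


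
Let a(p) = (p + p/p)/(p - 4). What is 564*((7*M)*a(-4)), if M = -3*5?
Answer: -44415/2 ≈ -22208.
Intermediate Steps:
a(p) = (1 + p)/(-4 + p) (a(p) = (p + 1)/(-4 + p) = (1 + p)/(-4 + p))
M = -15
564*((7*M)*a(-4)) = 564*((7*(-15))*((1 - 4)/(-4 - 4))) = 564*(-105*(-3)/(-8)) = 564*(-(-105)*(-3)/8) = 564*(-105*3/8) = 564*(-315/8) = -44415/2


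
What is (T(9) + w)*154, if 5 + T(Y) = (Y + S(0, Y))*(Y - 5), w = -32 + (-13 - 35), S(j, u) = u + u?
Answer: 3542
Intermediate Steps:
S(j, u) = 2*u
w = -80 (w = -32 - 48 = -80)
T(Y) = -5 + 3*Y*(-5 + Y) (T(Y) = -5 + (Y + 2*Y)*(Y - 5) = -5 + (3*Y)*(-5 + Y) = -5 + 3*Y*(-5 + Y))
(T(9) + w)*154 = ((-5 - 15*9 + 3*9**2) - 80)*154 = ((-5 - 135 + 3*81) - 80)*154 = ((-5 - 135 + 243) - 80)*154 = (103 - 80)*154 = 23*154 = 3542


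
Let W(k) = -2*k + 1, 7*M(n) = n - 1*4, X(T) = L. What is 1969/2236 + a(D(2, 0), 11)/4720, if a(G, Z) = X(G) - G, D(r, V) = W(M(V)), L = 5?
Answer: 203439/230867 ≈ 0.88120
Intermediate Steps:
X(T) = 5
M(n) = -4/7 + n/7 (M(n) = (n - 1*4)/7 = (n - 4)/7 = (-4 + n)/7 = -4/7 + n/7)
W(k) = 1 - 2*k
D(r, V) = 15/7 - 2*V/7 (D(r, V) = 1 - 2*(-4/7 + V/7) = 1 + (8/7 - 2*V/7) = 15/7 - 2*V/7)
a(G, Z) = 5 - G
1969/2236 + a(D(2, 0), 11)/4720 = 1969/2236 + (5 - (15/7 - 2/7*0))/4720 = 1969*(1/2236) + (5 - (15/7 + 0))*(1/4720) = 1969/2236 + (5 - 1*15/7)*(1/4720) = 1969/2236 + (5 - 15/7)*(1/4720) = 1969/2236 + (20/7)*(1/4720) = 1969/2236 + 1/1652 = 203439/230867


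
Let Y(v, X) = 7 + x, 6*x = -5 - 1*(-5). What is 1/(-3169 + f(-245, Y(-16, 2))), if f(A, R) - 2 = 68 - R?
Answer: -1/3106 ≈ -0.00032196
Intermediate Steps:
x = 0 (x = (-5 - 1*(-5))/6 = (-5 + 5)/6 = (⅙)*0 = 0)
Y(v, X) = 7 (Y(v, X) = 7 + 0 = 7)
f(A, R) = 70 - R (f(A, R) = 2 + (68 - R) = 70 - R)
1/(-3169 + f(-245, Y(-16, 2))) = 1/(-3169 + (70 - 1*7)) = 1/(-3169 + (70 - 7)) = 1/(-3169 + 63) = 1/(-3106) = -1/3106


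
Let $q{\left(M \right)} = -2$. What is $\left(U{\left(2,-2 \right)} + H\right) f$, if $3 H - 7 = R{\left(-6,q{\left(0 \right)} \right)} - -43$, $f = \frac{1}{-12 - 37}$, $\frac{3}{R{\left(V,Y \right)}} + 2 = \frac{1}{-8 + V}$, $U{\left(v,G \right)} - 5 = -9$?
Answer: $- \frac{1060}{4263} \approx -0.24865$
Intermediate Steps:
$U{\left(v,G \right)} = -4$ ($U{\left(v,G \right)} = 5 - 9 = -4$)
$R{\left(V,Y \right)} = \frac{3}{-2 + \frac{1}{-8 + V}}$
$f = - \frac{1}{49}$ ($f = \frac{1}{-49} = - \frac{1}{49} \approx -0.020408$)
$H = \frac{1408}{87}$ ($H = \frac{7}{3} + \frac{\frac{3 \left(8 - -6\right)}{-17 + 2 \left(-6\right)} - -43}{3} = \frac{7}{3} + \frac{\frac{3 \left(8 + 6\right)}{-17 - 12} + 43}{3} = \frac{7}{3} + \frac{3 \frac{1}{-29} \cdot 14 + 43}{3} = \frac{7}{3} + \frac{3 \left(- \frac{1}{29}\right) 14 + 43}{3} = \frac{7}{3} + \frac{- \frac{42}{29} + 43}{3} = \frac{7}{3} + \frac{1}{3} \cdot \frac{1205}{29} = \frac{7}{3} + \frac{1205}{87} = \frac{1408}{87} \approx 16.184$)
$\left(U{\left(2,-2 \right)} + H\right) f = \left(-4 + \frac{1408}{87}\right) \left(- \frac{1}{49}\right) = \frac{1060}{87} \left(- \frac{1}{49}\right) = - \frac{1060}{4263}$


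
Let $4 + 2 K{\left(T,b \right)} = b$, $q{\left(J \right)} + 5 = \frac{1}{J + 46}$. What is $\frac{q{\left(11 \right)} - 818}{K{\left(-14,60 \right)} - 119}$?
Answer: $\frac{46910}{5187} \approx 9.0438$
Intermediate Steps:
$q{\left(J \right)} = -5 + \frac{1}{46 + J}$ ($q{\left(J \right)} = -5 + \frac{1}{J + 46} = -5 + \frac{1}{46 + J}$)
$K{\left(T,b \right)} = -2 + \frac{b}{2}$
$\frac{q{\left(11 \right)} - 818}{K{\left(-14,60 \right)} - 119} = \frac{\frac{-229 - 55}{46 + 11} - 818}{\left(-2 + \frac{1}{2} \cdot 60\right) - 119} = \frac{\frac{-229 - 55}{57} - 818}{\left(-2 + 30\right) - 119} = \frac{\frac{1}{57} \left(-284\right) - 818}{28 - 119} = \frac{- \frac{284}{57} - 818}{-91} = \left(- \frac{46910}{57}\right) \left(- \frac{1}{91}\right) = \frac{46910}{5187}$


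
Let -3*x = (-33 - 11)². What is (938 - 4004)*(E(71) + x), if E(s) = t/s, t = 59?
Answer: 140299138/71 ≈ 1.9760e+6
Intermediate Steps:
E(s) = 59/s
x = -1936/3 (x = -(-33 - 11)²/3 = -⅓*(-44)² = -⅓*1936 = -1936/3 ≈ -645.33)
(938 - 4004)*(E(71) + x) = (938 - 4004)*(59/71 - 1936/3) = -3066*(59*(1/71) - 1936/3) = -3066*(59/71 - 1936/3) = -3066*(-137279/213) = 140299138/71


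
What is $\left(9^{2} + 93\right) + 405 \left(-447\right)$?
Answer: $-180861$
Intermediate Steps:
$\left(9^{2} + 93\right) + 405 \left(-447\right) = \left(81 + 93\right) - 181035 = 174 - 181035 = -180861$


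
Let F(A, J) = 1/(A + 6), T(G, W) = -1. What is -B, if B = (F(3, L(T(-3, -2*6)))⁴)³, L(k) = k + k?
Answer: -1/282429536481 ≈ -3.5407e-12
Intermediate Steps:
L(k) = 2*k
F(A, J) = 1/(6 + A)
B = 1/282429536481 (B = ((1/(6 + 3))⁴)³ = ((1/9)⁴)³ = ((⅑)⁴)³ = (1/6561)³ = 1/282429536481 ≈ 3.5407e-12)
-B = -1*1/282429536481 = -1/282429536481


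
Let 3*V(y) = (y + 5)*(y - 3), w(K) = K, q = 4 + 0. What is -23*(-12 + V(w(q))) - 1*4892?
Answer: -4685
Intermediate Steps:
q = 4
V(y) = (-3 + y)*(5 + y)/3 (V(y) = ((y + 5)*(y - 3))/3 = ((5 + y)*(-3 + y))/3 = ((-3 + y)*(5 + y))/3 = (-3 + y)*(5 + y)/3)
-23*(-12 + V(w(q))) - 1*4892 = -23*(-12 + (-5 + (⅓)*4² + (⅔)*4)) - 1*4892 = -23*(-12 + (-5 + (⅓)*16 + 8/3)) - 4892 = -23*(-12 + (-5 + 16/3 + 8/3)) - 4892 = -23*(-12 + 3) - 4892 = -23*(-9) - 4892 = 207 - 4892 = -4685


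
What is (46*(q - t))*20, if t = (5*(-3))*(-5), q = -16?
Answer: -83720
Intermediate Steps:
t = 75 (t = -15*(-5) = 75)
(46*(q - t))*20 = (46*(-16 - 1*75))*20 = (46*(-16 - 75))*20 = (46*(-91))*20 = -4186*20 = -83720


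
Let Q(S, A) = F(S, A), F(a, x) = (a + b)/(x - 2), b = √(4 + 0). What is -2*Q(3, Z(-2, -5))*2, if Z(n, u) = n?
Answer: 5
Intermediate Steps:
b = 2 (b = √4 = 2)
F(a, x) = (2 + a)/(-2 + x) (F(a, x) = (a + 2)/(x - 2) = (2 + a)/(-2 + x))
Q(S, A) = (2 + S)/(-2 + A)
-2*Q(3, Z(-2, -5))*2 = -2*(2 + 3)/(-2 - 2)*2 = -2*5/(-4)*2 = -(-1)*5/2*2 = -2*(-5/4)*2 = (5/2)*2 = 5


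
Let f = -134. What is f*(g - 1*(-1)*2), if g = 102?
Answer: -13936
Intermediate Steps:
f*(g - 1*(-1)*2) = -134*(102 - 1*(-1)*2) = -134*(102 + 1*2) = -134*(102 + 2) = -134*104 = -13936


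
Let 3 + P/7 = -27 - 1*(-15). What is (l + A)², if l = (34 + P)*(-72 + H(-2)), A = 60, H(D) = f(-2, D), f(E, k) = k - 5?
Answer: 32137561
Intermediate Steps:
f(E, k) = -5 + k
H(D) = -5 + D
P = -105 (P = -21 + 7*(-27 - 1*(-15)) = -21 + 7*(-27 + 15) = -21 + 7*(-12) = -21 - 84 = -105)
l = 5609 (l = (34 - 105)*(-72 + (-5 - 2)) = -71*(-72 - 7) = -71*(-79) = 5609)
(l + A)² = (5609 + 60)² = 5669² = 32137561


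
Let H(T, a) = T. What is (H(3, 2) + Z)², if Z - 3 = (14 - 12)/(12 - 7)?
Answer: 1024/25 ≈ 40.960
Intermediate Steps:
Z = 17/5 (Z = 3 + (14 - 12)/(12 - 7) = 3 + 2/5 = 3 + 2*(⅕) = 3 + ⅖ = 17/5 ≈ 3.4000)
(H(3, 2) + Z)² = (3 + 17/5)² = (32/5)² = 1024/25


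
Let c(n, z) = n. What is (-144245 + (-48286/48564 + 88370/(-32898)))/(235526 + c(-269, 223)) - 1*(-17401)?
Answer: 49546328040725983/2847426811722 ≈ 17400.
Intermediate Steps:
(-144245 + (-48286/48564 + 88370/(-32898)))/(235526 + c(-269, 223)) - 1*(-17401) = (-144245 + (-48286/48564 + 88370/(-32898)))/(235526 - 269) - 1*(-17401) = (-144245 + (-48286*1/48564 + 88370*(-1/32898)))/235257 + 17401 = (-144245 + (-24143/24282 - 44185/16449))*(1/235257) + 17401 = (-144245 - 490009459/133138206)*(1/235257) + 17401 = -19205010533929/133138206*1/235257 + 17401 = -1745910048539/2847426811722 + 17401 = 49546328040725983/2847426811722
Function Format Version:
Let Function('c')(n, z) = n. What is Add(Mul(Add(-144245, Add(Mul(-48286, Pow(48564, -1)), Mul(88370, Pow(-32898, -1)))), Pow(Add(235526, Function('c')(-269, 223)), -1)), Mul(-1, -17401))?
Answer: Rational(49546328040725983, 2847426811722) ≈ 17400.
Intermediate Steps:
Add(Mul(Add(-144245, Add(Mul(-48286, Pow(48564, -1)), Mul(88370, Pow(-32898, -1)))), Pow(Add(235526, Function('c')(-269, 223)), -1)), Mul(-1, -17401)) = Add(Mul(Add(-144245, Add(Mul(-48286, Pow(48564, -1)), Mul(88370, Pow(-32898, -1)))), Pow(Add(235526, -269), -1)), Mul(-1, -17401)) = Add(Mul(Add(-144245, Add(Mul(-48286, Rational(1, 48564)), Mul(88370, Rational(-1, 32898)))), Pow(235257, -1)), 17401) = Add(Mul(Add(-144245, Add(Rational(-24143, 24282), Rational(-44185, 16449))), Rational(1, 235257)), 17401) = Add(Mul(Add(-144245, Rational(-490009459, 133138206)), Rational(1, 235257)), 17401) = Add(Mul(Rational(-19205010533929, 133138206), Rational(1, 235257)), 17401) = Add(Rational(-1745910048539, 2847426811722), 17401) = Rational(49546328040725983, 2847426811722)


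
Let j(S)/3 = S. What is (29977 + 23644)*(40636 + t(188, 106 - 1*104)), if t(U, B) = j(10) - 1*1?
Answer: 2180497965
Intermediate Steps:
j(S) = 3*S
t(U, B) = 29 (t(U, B) = 3*10 - 1*1 = 30 - 1 = 29)
(29977 + 23644)*(40636 + t(188, 106 - 1*104)) = (29977 + 23644)*(40636 + 29) = 53621*40665 = 2180497965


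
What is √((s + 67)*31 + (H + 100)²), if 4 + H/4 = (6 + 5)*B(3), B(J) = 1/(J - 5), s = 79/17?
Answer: √1752802/17 ≈ 77.879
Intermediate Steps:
s = 79/17 (s = 79*(1/17) = 79/17 ≈ 4.6471)
B(J) = 1/(-5 + J)
H = -38 (H = -16 + 4*((6 + 5)/(-5 + 3)) = -16 + 4*(11/(-2)) = -16 + 4*(11*(-½)) = -16 + 4*(-11/2) = -16 - 22 = -38)
√((s + 67)*31 + (H + 100)²) = √((79/17 + 67)*31 + (-38 + 100)²) = √((1218/17)*31 + 62²) = √(37758/17 + 3844) = √(103106/17) = √1752802/17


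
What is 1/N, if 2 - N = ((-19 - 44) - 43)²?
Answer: -1/11234 ≈ -8.9015e-5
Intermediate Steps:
N = -11234 (N = 2 - ((-19 - 44) - 43)² = 2 - (-63 - 43)² = 2 - 1*(-106)² = 2 - 1*11236 = 2 - 11236 = -11234)
1/N = 1/(-11234) = -1/11234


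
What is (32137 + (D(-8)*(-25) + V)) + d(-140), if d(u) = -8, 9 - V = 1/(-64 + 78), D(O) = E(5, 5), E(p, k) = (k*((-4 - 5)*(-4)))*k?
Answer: 134931/14 ≈ 9637.9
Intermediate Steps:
E(p, k) = 36*k² (E(p, k) = (k*(-9*(-4)))*k = (k*36)*k = (36*k)*k = 36*k²)
D(O) = 900 (D(O) = 36*5² = 36*25 = 900)
V = 125/14 (V = 9 - 1/(-64 + 78) = 9 - 1/14 = 125/14 ≈ 8.9286)
(32137 + (D(-8)*(-25) + V)) + d(-140) = (32137 + (900*(-25) + 125/14)) - 8 = (32137 + (-22500 + 125/14)) - 8 = (32137 - 314875/14) - 8 = 135043/14 - 8 = 134931/14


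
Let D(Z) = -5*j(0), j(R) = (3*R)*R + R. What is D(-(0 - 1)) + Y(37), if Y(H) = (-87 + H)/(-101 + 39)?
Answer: 25/31 ≈ 0.80645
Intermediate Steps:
Y(H) = 87/62 - H/62 (Y(H) = (-87 + H)/(-62) = (-87 + H)*(-1/62) = 87/62 - H/62)
j(R) = R + 3*R² (j(R) = 3*R² + R = R + 3*R²)
D(Z) = 0 (D(Z) = -0*(1 + 3*0) = -0*(1 + 0) = -0 = -5*0 = 0)
D(-(0 - 1)) + Y(37) = 0 + (87/62 - 1/62*37) = 0 + (87/62 - 37/62) = 0 + 25/31 = 25/31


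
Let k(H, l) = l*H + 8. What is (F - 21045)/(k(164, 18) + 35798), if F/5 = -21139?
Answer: -63370/19379 ≈ -3.2700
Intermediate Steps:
F = -105695 (F = 5*(-21139) = -105695)
k(H, l) = 8 + H*l (k(H, l) = H*l + 8 = 8 + H*l)
(F - 21045)/(k(164, 18) + 35798) = (-105695 - 21045)/((8 + 164*18) + 35798) = -126740/((8 + 2952) + 35798) = -126740/(2960 + 35798) = -126740/38758 = -126740*1/38758 = -63370/19379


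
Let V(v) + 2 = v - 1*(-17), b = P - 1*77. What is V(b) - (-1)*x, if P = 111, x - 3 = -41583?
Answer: -41531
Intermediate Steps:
x = -41580 (x = 3 - 41583 = -41580)
b = 34 (b = 111 - 1*77 = 111 - 77 = 34)
V(v) = 15 + v (V(v) = -2 + (v - 1*(-17)) = -2 + (v + 17) = -2 + (17 + v) = 15 + v)
V(b) - (-1)*x = (15 + 34) - (-1)*(-41580) = 49 - 1*41580 = 49 - 41580 = -41531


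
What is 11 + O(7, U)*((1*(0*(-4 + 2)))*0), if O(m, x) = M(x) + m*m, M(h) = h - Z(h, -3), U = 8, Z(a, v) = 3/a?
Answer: 11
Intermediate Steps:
M(h) = h - 3/h
O(m, x) = x + m² - 3/x (O(m, x) = (x - 3/x) + m*m = (x - 3/x) + m² = x + m² - 3/x)
11 + O(7, U)*((1*(0*(-4 + 2)))*0) = 11 + (8 + 7² - 3/8)*((1*(0*(-4 + 2)))*0) = 11 + (8 + 49 - 3*⅛)*((1*(0*(-2)))*0) = 11 + (8 + 49 - 3/8)*((1*0)*0) = 11 + 453*(0*0)/8 = 11 + (453/8)*0 = 11 + 0 = 11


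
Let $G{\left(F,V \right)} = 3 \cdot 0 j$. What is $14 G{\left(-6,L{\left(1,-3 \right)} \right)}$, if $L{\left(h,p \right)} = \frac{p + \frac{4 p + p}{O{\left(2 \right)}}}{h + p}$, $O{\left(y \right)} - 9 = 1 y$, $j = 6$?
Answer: $0$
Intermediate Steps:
$O{\left(y \right)} = 9 + y$ ($O{\left(y \right)} = 9 + 1 y = 9 + y$)
$L{\left(h,p \right)} = \frac{16 p}{11 \left(h + p\right)}$ ($L{\left(h,p \right)} = \frac{p + \frac{4 p + p}{9 + 2}}{h + p} = \frac{p + \frac{5 p}{11}}{h + p} = \frac{\frac{16}{11} p}{h + p} = \frac{16 p}{11 \left(h + p\right)}$)
$G{\left(F,V \right)} = 0$ ($G{\left(F,V \right)} = 3 \cdot 0 \cdot 6 = 0 \cdot 6 = 0$)
$14 G{\left(-6,L{\left(1,-3 \right)} \right)} = 14 \cdot 0 = 0$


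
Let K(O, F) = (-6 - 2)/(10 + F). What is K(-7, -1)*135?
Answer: -120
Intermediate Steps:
K(O, F) = -8/(10 + F)
K(-7, -1)*135 = -8/(10 - 1)*135 = -8/9*135 = -120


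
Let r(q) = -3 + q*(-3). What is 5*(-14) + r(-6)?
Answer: -55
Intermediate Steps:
r(q) = -3 - 3*q
5*(-14) + r(-6) = 5*(-14) + (-3 - 3*(-6)) = -70 + (-3 + 18) = -70 + 15 = -55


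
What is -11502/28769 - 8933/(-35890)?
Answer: -155813303/1032519410 ≈ -0.15091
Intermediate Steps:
-11502/28769 - 8933/(-35890) = -11502*1/28769 - 8933*(-1/35890) = -11502/28769 + 8933/35890 = -155813303/1032519410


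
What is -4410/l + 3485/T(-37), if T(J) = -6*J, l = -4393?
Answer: 16288625/975246 ≈ 16.702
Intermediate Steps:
-4410/l + 3485/T(-37) = -4410/(-4393) + 3485/((-6*(-37))) = -4410*(-1/4393) + 3485/222 = 4410/4393 + 3485*(1/222) = 4410/4393 + 3485/222 = 16288625/975246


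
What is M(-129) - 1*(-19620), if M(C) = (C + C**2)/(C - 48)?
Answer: 1152076/59 ≈ 19527.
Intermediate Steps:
M(C) = (C + C**2)/(-48 + C)
M(-129) - 1*(-19620) = -129*(1 - 129)/(-48 - 129) - 1*(-19620) = -129*(-128)/(-177) + 19620 = -129*(-1/177)*(-128) + 19620 = -5504/59 + 19620 = 1152076/59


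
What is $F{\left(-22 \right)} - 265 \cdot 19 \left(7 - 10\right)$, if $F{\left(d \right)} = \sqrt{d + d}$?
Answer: $15105 + 2 i \sqrt{11} \approx 15105.0 + 6.6332 i$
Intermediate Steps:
$F{\left(d \right)} = \sqrt{2} \sqrt{d}$ ($F{\left(d \right)} = \sqrt{2 d} = \sqrt{2} \sqrt{d}$)
$F{\left(-22 \right)} - 265 \cdot 19 \left(7 - 10\right) = \sqrt{2} \sqrt{-22} - 265 \cdot 19 \left(7 - 10\right) = \sqrt{2} i \sqrt{22} - 265 \cdot 19 \left(-3\right) = 2 i \sqrt{11} - -15105 = 2 i \sqrt{11} + 15105 = 15105 + 2 i \sqrt{11}$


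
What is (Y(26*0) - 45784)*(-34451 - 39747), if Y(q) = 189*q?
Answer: 3397081232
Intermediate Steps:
(Y(26*0) - 45784)*(-34451 - 39747) = (189*(26*0) - 45784)*(-34451 - 39747) = (189*0 - 45784)*(-74198) = (0 - 45784)*(-74198) = -45784*(-74198) = 3397081232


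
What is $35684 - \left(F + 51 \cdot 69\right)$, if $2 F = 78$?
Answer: $32126$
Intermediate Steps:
$F = 39$ ($F = \frac{1}{2} \cdot 78 = 39$)
$35684 - \left(F + 51 \cdot 69\right) = 35684 - \left(39 + 51 \cdot 69\right) = 35684 - \left(39 + 3519\right) = 35684 - 3558 = 32126$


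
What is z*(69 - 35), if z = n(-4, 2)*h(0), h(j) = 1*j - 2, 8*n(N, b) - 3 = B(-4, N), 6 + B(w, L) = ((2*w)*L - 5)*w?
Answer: 1887/2 ≈ 943.50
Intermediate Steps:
B(w, L) = -6 + w*(-5 + 2*L*w) (B(w, L) = -6 + ((2*w)*L - 5)*w = -6 + (2*L*w - 5)*w = -6 + (-5 + 2*L*w)*w = -6 + w*(-5 + 2*L*w))
n(N, b) = 17/8 + 4*N (n(N, b) = 3/8 + (-6 - 5*(-4) + 2*N*(-4)²)/8 = 3/8 + (-6 + 20 + 2*N*16)/8 = 3/8 + (-6 + 20 + 32*N)/8 = 3/8 + (14 + 32*N)/8 = 3/8 + (7/4 + 4*N) = 17/8 + 4*N)
h(j) = -2 + j (h(j) = j - 2 = -2 + j)
z = 111/4 (z = (17/8 + 4*(-4))*(-2 + 0) = (17/8 - 16)*(-2) = -111/8*(-2) = 111/4 ≈ 27.750)
z*(69 - 35) = 111*(69 - 35)/4 = (111/4)*34 = 1887/2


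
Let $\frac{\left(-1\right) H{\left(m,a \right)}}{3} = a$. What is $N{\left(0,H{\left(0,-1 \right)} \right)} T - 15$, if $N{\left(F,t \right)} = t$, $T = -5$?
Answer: $-30$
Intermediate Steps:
$H{\left(m,a \right)} = - 3 a$
$N{\left(0,H{\left(0,-1 \right)} \right)} T - 15 = \left(-3\right) \left(-1\right) \left(-5\right) - 15 = 3 \left(-5\right) - 15 = -15 - 15 = -30$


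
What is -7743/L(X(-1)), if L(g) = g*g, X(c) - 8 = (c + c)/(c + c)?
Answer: -2581/27 ≈ -95.593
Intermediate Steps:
X(c) = 9 (X(c) = 8 + (c + c)/(c + c) = 8 + (2*c)/((2*c)) = 8 + (2*c)*(1/(2*c)) = 8 + 1 = 9)
L(g) = g²
-7743/L(X(-1)) = -7743/(9²) = -7743/81 = -7743*1/81 = -2581/27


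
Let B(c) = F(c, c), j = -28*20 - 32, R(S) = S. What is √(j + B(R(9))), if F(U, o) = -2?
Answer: 3*I*√66 ≈ 24.372*I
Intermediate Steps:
j = -592 (j = -560 - 32 = -592)
B(c) = -2
√(j + B(R(9))) = √(-592 - 2) = √(-594) = 3*I*√66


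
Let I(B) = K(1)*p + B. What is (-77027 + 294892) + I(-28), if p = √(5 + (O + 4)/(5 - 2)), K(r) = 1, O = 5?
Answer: 217837 + 2*√2 ≈ 2.1784e+5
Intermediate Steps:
p = 2*√2 (p = √(5 + (5 + 4)/(5 - 2)) = √(5 + 9/3) = √(5 + 9*(⅓)) = √(5 + 3) = √8 = 2*√2 ≈ 2.8284)
I(B) = B + 2*√2 (I(B) = 1*(2*√2) + B = 2*√2 + B = B + 2*√2)
(-77027 + 294892) + I(-28) = (-77027 + 294892) + (-28 + 2*√2) = 217865 + (-28 + 2*√2) = 217837 + 2*√2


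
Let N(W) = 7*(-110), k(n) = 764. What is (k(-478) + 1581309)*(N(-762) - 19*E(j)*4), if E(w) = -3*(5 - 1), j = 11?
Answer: 224654366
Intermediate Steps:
N(W) = -770
E(w) = -12 (E(w) = -3*4 = -12)
(k(-478) + 1581309)*(N(-762) - 19*E(j)*4) = (764 + 1581309)*(-770 - 19*(-12)*4) = 1582073*(-770 + 228*4) = 1582073*(-770 + 912) = 1582073*142 = 224654366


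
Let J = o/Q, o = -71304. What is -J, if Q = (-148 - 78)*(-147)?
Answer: 11884/5537 ≈ 2.1463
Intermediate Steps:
Q = 33222 (Q = -226*(-147) = 33222)
J = -11884/5537 (J = -71304/33222 = -71304*1/33222 = -11884/5537 ≈ -2.1463)
-J = -1*(-11884/5537) = 11884/5537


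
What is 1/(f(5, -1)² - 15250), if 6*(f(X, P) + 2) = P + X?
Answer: -9/137234 ≈ -6.5581e-5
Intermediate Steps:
f(X, P) = -2 + P/6 + X/6 (f(X, P) = -2 + (P + X)/6 = -2 + (P/6 + X/6) = -2 + P/6 + X/6)
1/(f(5, -1)² - 15250) = 1/((-2 + (⅙)*(-1) + (⅙)*5)² - 15250) = 1/((-2 - ⅙ + ⅚)² - 15250) = 1/((-4/3)² - 15250) = 1/(16/9 - 15250) = 1/(-137234/9) = -9/137234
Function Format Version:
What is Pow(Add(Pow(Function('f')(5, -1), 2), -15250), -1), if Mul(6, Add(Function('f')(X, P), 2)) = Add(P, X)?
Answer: Rational(-9, 137234) ≈ -6.5581e-5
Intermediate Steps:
Function('f')(X, P) = Add(-2, Mul(Rational(1, 6), P), Mul(Rational(1, 6), X)) (Function('f')(X, P) = Add(-2, Mul(Rational(1, 6), Add(P, X))) = Add(-2, Add(Mul(Rational(1, 6), P), Mul(Rational(1, 6), X))) = Add(-2, Mul(Rational(1, 6), P), Mul(Rational(1, 6), X)))
Pow(Add(Pow(Function('f')(5, -1), 2), -15250), -1) = Pow(Add(Pow(Add(-2, Mul(Rational(1, 6), -1), Mul(Rational(1, 6), 5)), 2), -15250), -1) = Pow(Add(Pow(Add(-2, Rational(-1, 6), Rational(5, 6)), 2), -15250), -1) = Pow(Add(Pow(Rational(-4, 3), 2), -15250), -1) = Pow(Add(Rational(16, 9), -15250), -1) = Pow(Rational(-137234, 9), -1) = Rational(-9, 137234)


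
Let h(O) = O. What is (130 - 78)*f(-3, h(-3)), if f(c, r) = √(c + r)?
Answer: 52*I*√6 ≈ 127.37*I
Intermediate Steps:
(130 - 78)*f(-3, h(-3)) = (130 - 78)*√(-3 - 3) = 52*√(-6) = 52*(I*√6) = 52*I*√6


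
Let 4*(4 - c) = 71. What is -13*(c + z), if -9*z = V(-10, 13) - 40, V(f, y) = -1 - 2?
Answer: 4199/36 ≈ 116.64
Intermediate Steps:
V(f, y) = -3
c = -55/4 (c = 4 - ¼*71 = 4 - 71/4 = -55/4 ≈ -13.750)
z = 43/9 (z = -(-3 - 40)/9 = -⅑*(-43) = 43/9 ≈ 4.7778)
-13*(c + z) = -13*(-55/4 + 43/9) = -13*(-323/36) = 4199/36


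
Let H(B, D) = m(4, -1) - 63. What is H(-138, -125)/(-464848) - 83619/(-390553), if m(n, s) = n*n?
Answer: 38888480903/181547780944 ≈ 0.21421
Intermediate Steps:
m(n, s) = n**2
H(B, D) = -47 (H(B, D) = 4**2 - 63 = 16 - 63 = -47)
H(-138, -125)/(-464848) - 83619/(-390553) = -47/(-464848) - 83619/(-390553) = -47*(-1/464848) - 83619*(-1/390553) = 47/464848 + 83619/390553 = 38888480903/181547780944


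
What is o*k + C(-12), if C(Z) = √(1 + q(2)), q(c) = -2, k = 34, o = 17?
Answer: 578 + I ≈ 578.0 + 1.0*I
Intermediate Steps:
C(Z) = I (C(Z) = √(1 - 2) = √(-1) = I)
o*k + C(-12) = 17*34 + I = 578 + I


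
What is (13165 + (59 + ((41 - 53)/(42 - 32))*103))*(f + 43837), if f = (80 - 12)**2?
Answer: 3174292422/5 ≈ 6.3486e+8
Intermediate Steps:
f = 4624 (f = 68**2 = 4624)
(13165 + (59 + ((41 - 53)/(42 - 32))*103))*(f + 43837) = (13165 + (59 + ((41 - 53)/(42 - 32))*103))*(4624 + 43837) = (13165 + (59 - 12/10*103))*48461 = (13165 + (59 - 12*1/10*103))*48461 = (13165 + (59 - 6/5*103))*48461 = (13165 + (59 - 618/5))*48461 = (13165 - 323/5)*48461 = (65502/5)*48461 = 3174292422/5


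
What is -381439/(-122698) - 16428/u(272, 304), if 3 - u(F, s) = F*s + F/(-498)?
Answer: 8355134772587/2526159061442 ≈ 3.3074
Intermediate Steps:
u(F, s) = 3 + F/498 - F*s (u(F, s) = 3 - (F*s + F/(-498)) = 3 - (F*s + F*(-1/498)) = 3 - (F*s - F/498) = 3 - (-F/498 + F*s) = 3 + (F/498 - F*s) = 3 + F/498 - F*s)
-381439/(-122698) - 16428/u(272, 304) = -381439/(-122698) - 16428/(3 + (1/498)*272 - 1*272*304) = -381439*(-1/122698) - 16428/(3 + 136/249 - 82688) = 381439/122698 - 16428/(-20588429/249) = 381439/122698 - 16428*(-249/20588429) = 381439/122698 + 4090572/20588429 = 8355134772587/2526159061442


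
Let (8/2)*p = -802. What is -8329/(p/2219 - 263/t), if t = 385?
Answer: 290432230/26971 ≈ 10768.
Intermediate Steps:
p = -401/2 (p = (¼)*(-802) = -401/2 ≈ -200.50)
-8329/(p/2219 - 263/t) = -8329/(-401/2/2219 - 263/385) = -8329/(-401/2*1/2219 - 263*1/385) = -8329/(-401/4438 - 263/385) = -8329/(-26971/34870) = -8329*(-34870/26971) = 290432230/26971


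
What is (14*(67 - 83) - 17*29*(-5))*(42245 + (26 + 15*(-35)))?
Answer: 93552786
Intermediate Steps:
(14*(67 - 83) - 17*29*(-5))*(42245 + (26 + 15*(-35))) = (14*(-16) - 493*(-5))*(42245 + (26 - 525)) = (-224 + 2465)*(42245 - 499) = 2241*41746 = 93552786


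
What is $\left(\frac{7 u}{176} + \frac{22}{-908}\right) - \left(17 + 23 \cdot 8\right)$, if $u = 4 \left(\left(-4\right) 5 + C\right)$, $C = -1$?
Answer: $- \frac{2041199}{9988} \approx -204.37$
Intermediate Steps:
$u = -84$ ($u = 4 \left(\left(-4\right) 5 - 1\right) = 4 \left(-20 - 1\right) = 4 \left(-21\right) = -84$)
$\left(\frac{7 u}{176} + \frac{22}{-908}\right) - \left(17 + 23 \cdot 8\right) = \left(\frac{7 \left(-84\right)}{176} + \frac{22}{-908}\right) - \left(17 + 23 \cdot 8\right) = \left(\left(-588\right) \frac{1}{176} + 22 \left(- \frac{1}{908}\right)\right) - \left(17 + 184\right) = \left(- \frac{147}{44} - \frac{11}{454}\right) - 201 = - \frac{33611}{9988} - 201 = - \frac{2041199}{9988}$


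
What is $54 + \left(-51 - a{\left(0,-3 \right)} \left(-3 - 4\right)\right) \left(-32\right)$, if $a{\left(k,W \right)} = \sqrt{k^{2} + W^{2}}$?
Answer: $1014$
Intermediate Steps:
$a{\left(k,W \right)} = \sqrt{W^{2} + k^{2}}$
$54 + \left(-51 - a{\left(0,-3 \right)} \left(-3 - 4\right)\right) \left(-32\right) = 54 + \left(-51 - \sqrt{\left(-3\right)^{2} + 0^{2}} \left(-3 - 4\right)\right) \left(-32\right) = 54 + \left(-51 - \sqrt{9 + 0} \left(-7\right)\right) \left(-32\right) = 54 + \left(-51 - \sqrt{9} \left(-7\right)\right) \left(-32\right) = 54 + \left(-51 - 3 \left(-7\right)\right) \left(-32\right) = 54 + \left(-51 - -21\right) \left(-32\right) = 54 + \left(-51 + 21\right) \left(-32\right) = 54 - -960 = 54 + 960 = 1014$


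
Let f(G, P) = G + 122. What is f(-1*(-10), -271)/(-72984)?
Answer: -11/6082 ≈ -0.0018086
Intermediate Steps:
f(G, P) = 122 + G
f(-1*(-10), -271)/(-72984) = (122 - 1*(-10))/(-72984) = (122 + 10)*(-1/72984) = 132*(-1/72984) = -11/6082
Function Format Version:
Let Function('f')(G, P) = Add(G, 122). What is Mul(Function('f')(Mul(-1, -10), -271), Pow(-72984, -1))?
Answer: Rational(-11, 6082) ≈ -0.0018086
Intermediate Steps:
Function('f')(G, P) = Add(122, G)
Mul(Function('f')(Mul(-1, -10), -271), Pow(-72984, -1)) = Mul(Add(122, Mul(-1, -10)), Pow(-72984, -1)) = Mul(Add(122, 10), Rational(-1, 72984)) = Mul(132, Rational(-1, 72984)) = Rational(-11, 6082)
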